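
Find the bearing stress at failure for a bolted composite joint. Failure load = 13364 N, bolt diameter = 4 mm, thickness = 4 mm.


sigma_br = F/(d*h) = 13364/(4*4) = 835.3 MPa

835.3 MPa


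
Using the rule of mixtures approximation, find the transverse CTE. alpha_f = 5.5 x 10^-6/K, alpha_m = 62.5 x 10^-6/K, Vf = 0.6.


alpha_2 = alpha_f*Vf + alpha_m*(1-Vf) = 5.5*0.6 + 62.5*0.4 = 28.3 x 10^-6/K

28.3 x 10^-6/K


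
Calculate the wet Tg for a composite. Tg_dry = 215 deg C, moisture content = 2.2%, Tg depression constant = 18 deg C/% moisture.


Tg_wet = Tg_dry - k*moisture = 215 - 18*2.2 = 175.4 deg C

175.4 deg C


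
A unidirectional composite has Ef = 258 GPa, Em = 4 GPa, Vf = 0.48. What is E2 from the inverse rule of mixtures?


1/E2 = Vf/Ef + (1-Vf)/Em = 0.48/258 + 0.52/4
E2 = 7.58 GPa

7.58 GPa


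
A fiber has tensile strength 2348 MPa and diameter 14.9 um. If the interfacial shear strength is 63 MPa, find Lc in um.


Lc = sigma_f * d / (2 * tau_i) = 2348 * 14.9 / (2 * 63) = 277.7 um

277.7 um


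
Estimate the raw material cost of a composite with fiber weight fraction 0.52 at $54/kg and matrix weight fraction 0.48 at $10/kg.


Cost = cost_f*Wf + cost_m*Wm = 54*0.52 + 10*0.48 = $32.88/kg

$32.88/kg


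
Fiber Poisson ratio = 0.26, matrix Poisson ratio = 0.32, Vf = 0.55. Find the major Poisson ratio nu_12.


nu_12 = nu_f*Vf + nu_m*(1-Vf) = 0.26*0.55 + 0.32*0.45 = 0.287

0.287


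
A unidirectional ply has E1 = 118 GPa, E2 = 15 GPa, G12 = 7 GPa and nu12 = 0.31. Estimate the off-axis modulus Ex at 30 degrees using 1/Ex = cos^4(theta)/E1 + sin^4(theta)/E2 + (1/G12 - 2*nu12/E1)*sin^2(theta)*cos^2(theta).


cos^4(30) = 0.5625, sin^4(30) = 0.0625, sin^2(30)*cos^2(30) = 0.1875
1/G12 - 2*nu12/E1 = 1/7 - 2*0.31/118 = 0.137603 GPa^-1
1/Ex = 0.5625/118 + 0.0625/15 + 0.137603*0.1875 = 0.0347342 GPa^-1
Ex = 28.79 GPa

28.79 GPa


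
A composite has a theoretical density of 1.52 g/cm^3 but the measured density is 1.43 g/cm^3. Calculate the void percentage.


Void% = (rho_theo - rho_actual)/rho_theo * 100 = (1.52 - 1.43)/1.52 * 100 = 5.92%

5.92%


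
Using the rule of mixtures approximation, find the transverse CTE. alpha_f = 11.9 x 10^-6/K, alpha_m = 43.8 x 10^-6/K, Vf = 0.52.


alpha_2 = alpha_f*Vf + alpha_m*(1-Vf) = 11.9*0.52 + 43.8*0.48 = 27.2 x 10^-6/K

27.2 x 10^-6/K


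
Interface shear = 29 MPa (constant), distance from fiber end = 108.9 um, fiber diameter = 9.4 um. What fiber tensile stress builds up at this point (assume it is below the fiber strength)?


Force balance: sigma_f * (pi*d^2/4) = tau * (pi*d) * x  ->  sigma_f = 4 * tau * x / d
sigma_f = 4 * 29 * 108.9 / 9.4 = 1343.9 MPa

1343.9 MPa


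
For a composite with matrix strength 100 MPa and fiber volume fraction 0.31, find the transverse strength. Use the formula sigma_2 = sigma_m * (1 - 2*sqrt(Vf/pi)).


factor = 1 - 2*sqrt(0.31/pi) = 0.3717
sigma_2 = 100 * 0.3717 = 37.17 MPa

37.17 MPa


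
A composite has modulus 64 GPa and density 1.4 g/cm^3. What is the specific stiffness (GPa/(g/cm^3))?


Specific stiffness = E/rho = 64/1.4 = 45.7 GPa/(g/cm^3)

45.7 GPa/(g/cm^3)


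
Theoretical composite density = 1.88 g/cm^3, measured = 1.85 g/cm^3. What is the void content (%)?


Void% = (rho_theo - rho_actual)/rho_theo * 100 = (1.88 - 1.85)/1.88 * 100 = 1.6%

1.6%


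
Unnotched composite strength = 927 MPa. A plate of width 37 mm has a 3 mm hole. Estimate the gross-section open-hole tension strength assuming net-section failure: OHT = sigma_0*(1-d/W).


OHT = sigma_0*(1-d/W) = 927*(1-3/37) = 851.8 MPa

851.8 MPa


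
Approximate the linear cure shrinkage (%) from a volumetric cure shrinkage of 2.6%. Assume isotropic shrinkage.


Linear shrinkage ≈ vol_shrink/3 = 2.6/3 = 0.867%

0.867%


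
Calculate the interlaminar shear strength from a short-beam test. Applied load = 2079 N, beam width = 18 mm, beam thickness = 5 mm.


ILSS = 3F/(4bh) = 3*2079/(4*18*5) = 17.33 MPa

17.33 MPa


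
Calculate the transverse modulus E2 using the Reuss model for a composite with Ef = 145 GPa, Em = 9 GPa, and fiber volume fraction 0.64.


1/E2 = Vf/Ef + (1-Vf)/Em = 0.64/145 + 0.36/9
E2 = 22.52 GPa

22.52 GPa


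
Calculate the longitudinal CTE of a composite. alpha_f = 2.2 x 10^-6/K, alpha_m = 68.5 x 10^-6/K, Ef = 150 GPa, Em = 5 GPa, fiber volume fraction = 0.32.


E1 = Ef*Vf + Em*(1-Vf) = 51.4
alpha_1 = (alpha_f*Ef*Vf + alpha_m*Em*(1-Vf))/E1 = 6.59 x 10^-6/K

6.59 x 10^-6/K


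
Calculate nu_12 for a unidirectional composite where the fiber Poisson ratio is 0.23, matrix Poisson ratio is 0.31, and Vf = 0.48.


nu_12 = nu_f*Vf + nu_m*(1-Vf) = 0.23*0.48 + 0.31*0.52 = 0.2716

0.2716


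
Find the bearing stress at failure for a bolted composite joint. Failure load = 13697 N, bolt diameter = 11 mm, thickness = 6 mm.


sigma_br = F/(d*h) = 13697/(11*6) = 207.5 MPa

207.5 MPa


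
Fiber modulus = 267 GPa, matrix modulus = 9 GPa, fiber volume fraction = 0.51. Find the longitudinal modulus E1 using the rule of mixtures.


E1 = Ef*Vf + Em*(1-Vf) = 267*0.51 + 9*0.49 = 140.58 GPa

140.58 GPa


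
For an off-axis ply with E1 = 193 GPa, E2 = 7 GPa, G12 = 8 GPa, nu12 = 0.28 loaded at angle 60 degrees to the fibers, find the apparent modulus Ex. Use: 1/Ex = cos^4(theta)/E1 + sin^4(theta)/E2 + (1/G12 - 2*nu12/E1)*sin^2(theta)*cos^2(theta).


cos^4(60) = 0.0625, sin^4(60) = 0.5625, sin^2(60)*cos^2(60) = 0.1875
1/G12 - 2*nu12/E1 = 1/8 - 2*0.28/193 = 0.122098 GPa^-1
1/Ex = 0.0625/193 + 0.5625/7 + 0.122098*0.1875 = 0.1035744 GPa^-1
Ex = 9.65 GPa

9.65 GPa


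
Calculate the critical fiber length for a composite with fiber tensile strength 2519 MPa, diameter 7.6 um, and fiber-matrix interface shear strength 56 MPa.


Lc = sigma_f * d / (2 * tau_i) = 2519 * 7.6 / (2 * 56) = 170.9 um

170.9 um


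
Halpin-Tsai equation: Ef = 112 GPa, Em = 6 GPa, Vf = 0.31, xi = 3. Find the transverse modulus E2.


eta = (Ef/Em - 1)/(Ef/Em + xi) = (18.6667 - 1)/(18.6667 + 3) = 0.8154
E2 = Em*(1+xi*eta*Vf)/(1-eta*Vf) = 14.12 GPa

14.12 GPa


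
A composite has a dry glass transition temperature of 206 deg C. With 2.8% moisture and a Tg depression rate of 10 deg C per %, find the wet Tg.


Tg_wet = Tg_dry - k*moisture = 206 - 10*2.8 = 178.0 deg C

178.0 deg C


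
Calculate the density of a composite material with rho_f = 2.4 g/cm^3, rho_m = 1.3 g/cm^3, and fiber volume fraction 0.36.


rho_c = rho_f*Vf + rho_m*(1-Vf) = 2.4*0.36 + 1.3*0.64 = 1.696 g/cm^3

1.696 g/cm^3


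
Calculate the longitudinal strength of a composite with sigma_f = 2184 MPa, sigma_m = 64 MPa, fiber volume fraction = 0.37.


sigma_1 = sigma_f*Vf + sigma_m*(1-Vf) = 2184*0.37 + 64*0.63 = 848.4 MPa

848.4 MPa


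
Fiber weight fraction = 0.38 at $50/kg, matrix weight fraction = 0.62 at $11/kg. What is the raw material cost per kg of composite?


Cost = cost_f*Wf + cost_m*Wm = 50*0.38 + 11*0.62 = $25.82/kg

$25.82/kg


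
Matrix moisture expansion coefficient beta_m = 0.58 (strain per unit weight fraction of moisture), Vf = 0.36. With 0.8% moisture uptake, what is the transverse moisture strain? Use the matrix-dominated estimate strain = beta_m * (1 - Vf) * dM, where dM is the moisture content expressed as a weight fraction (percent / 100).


dM = 0.8/100 = 0.008
strain = beta_m * (1-Vf) * dM = 0.58 * 0.64 * 0.008 = 0.0029696

0.0029696


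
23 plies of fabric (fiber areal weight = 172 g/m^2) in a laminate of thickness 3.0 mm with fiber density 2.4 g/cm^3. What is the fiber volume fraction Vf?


Vf = n * FAW / (rho_f * h * 1000) = 23 * 172 / (2.4 * 3.0 * 1000) = 0.5494

0.5494


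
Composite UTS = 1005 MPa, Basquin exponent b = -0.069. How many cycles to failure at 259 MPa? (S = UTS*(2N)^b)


N = 0.5 * (S/UTS)^(1/b) = 0.5 * (259/1005)^(1/-0.069) = 1.7111e+08 cycles

1.7111e+08 cycles


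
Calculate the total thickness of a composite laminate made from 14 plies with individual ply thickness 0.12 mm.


h = n * t_ply = 14 * 0.12 = 1.68 mm

1.68 mm


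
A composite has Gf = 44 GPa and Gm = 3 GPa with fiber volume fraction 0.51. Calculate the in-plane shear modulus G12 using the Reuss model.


1/G12 = Vf/Gf + (1-Vf)/Gm = 0.51/44 + 0.49/3
G12 = 5.72 GPa

5.72 GPa


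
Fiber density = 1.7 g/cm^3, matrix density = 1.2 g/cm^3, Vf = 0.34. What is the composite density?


rho_c = rho_f*Vf + rho_m*(1-Vf) = 1.7*0.34 + 1.2*0.66 = 1.37 g/cm^3

1.37 g/cm^3


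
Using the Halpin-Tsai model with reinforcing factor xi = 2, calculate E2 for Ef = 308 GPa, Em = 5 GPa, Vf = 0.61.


eta = (Ef/Em - 1)/(Ef/Em + xi) = (61.6 - 1)/(61.6 + 2) = 0.9528
E2 = Em*(1+xi*eta*Vf)/(1-eta*Vf) = 25.82 GPa

25.82 GPa


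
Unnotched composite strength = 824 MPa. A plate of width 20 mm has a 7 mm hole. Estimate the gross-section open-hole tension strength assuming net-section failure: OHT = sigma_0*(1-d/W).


OHT = sigma_0*(1-d/W) = 824*(1-7/20) = 535.6 MPa

535.6 MPa


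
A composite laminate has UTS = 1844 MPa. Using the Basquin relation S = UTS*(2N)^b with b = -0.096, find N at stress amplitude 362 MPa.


N = 0.5 * (S/UTS)^(1/b) = 0.5 * (362/1844)^(1/-0.096) = 1.1590e+07 cycles

1.1590e+07 cycles


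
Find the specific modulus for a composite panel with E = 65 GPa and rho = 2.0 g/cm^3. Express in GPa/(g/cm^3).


Specific stiffness = E/rho = 65/2.0 = 32.5 GPa/(g/cm^3)

32.5 GPa/(g/cm^3)


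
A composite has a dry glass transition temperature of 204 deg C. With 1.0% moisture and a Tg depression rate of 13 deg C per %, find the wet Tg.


Tg_wet = Tg_dry - k*moisture = 204 - 13*1.0 = 191.0 deg C

191.0 deg C


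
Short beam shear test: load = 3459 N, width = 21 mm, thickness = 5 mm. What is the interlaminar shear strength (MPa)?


ILSS = 3F/(4bh) = 3*3459/(4*21*5) = 24.71 MPa

24.71 MPa


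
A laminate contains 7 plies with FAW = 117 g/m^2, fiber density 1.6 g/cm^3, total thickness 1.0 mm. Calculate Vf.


Vf = n * FAW / (rho_f * h * 1000) = 7 * 117 / (1.6 * 1.0 * 1000) = 0.5119

0.5119


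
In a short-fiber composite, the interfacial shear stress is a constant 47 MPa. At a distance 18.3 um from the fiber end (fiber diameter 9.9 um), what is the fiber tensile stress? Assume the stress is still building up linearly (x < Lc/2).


Force balance: sigma_f * (pi*d^2/4) = tau * (pi*d) * x  ->  sigma_f = 4 * tau * x / d
sigma_f = 4 * 47 * 18.3 / 9.9 = 347.5 MPa

347.5 MPa


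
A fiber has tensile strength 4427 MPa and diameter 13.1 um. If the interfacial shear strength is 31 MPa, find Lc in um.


Lc = sigma_f * d / (2 * tau_i) = 4427 * 13.1 / (2 * 31) = 935.4 um

935.4 um


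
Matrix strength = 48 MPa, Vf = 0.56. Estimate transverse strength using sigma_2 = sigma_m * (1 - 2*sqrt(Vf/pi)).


factor = 1 - 2*sqrt(0.56/pi) = 0.1556
sigma_2 = 48 * 0.1556 = 7.47 MPa

7.47 MPa


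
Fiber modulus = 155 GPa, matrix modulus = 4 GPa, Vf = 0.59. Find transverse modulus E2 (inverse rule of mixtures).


1/E2 = Vf/Ef + (1-Vf)/Em = 0.59/155 + 0.41/4
E2 = 9.41 GPa

9.41 GPa


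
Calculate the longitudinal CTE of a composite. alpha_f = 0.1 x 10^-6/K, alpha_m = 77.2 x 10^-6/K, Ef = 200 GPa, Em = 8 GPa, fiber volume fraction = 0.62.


E1 = Ef*Vf + Em*(1-Vf) = 127.04
alpha_1 = (alpha_f*Ef*Vf + alpha_m*Em*(1-Vf))/E1 = 1.94 x 10^-6/K

1.94 x 10^-6/K


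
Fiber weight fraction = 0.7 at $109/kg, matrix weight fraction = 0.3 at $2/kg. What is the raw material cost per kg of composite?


Cost = cost_f*Wf + cost_m*Wm = 109*0.7 + 2*0.3 = $76.9/kg

$76.9/kg


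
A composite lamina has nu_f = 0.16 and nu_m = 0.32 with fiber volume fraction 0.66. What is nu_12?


nu_12 = nu_f*Vf + nu_m*(1-Vf) = 0.16*0.66 + 0.32*0.34 = 0.2144

0.2144


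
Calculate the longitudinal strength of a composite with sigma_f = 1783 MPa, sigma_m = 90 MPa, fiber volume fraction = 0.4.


sigma_1 = sigma_f*Vf + sigma_m*(1-Vf) = 1783*0.4 + 90*0.6 = 767.2 MPa

767.2 MPa


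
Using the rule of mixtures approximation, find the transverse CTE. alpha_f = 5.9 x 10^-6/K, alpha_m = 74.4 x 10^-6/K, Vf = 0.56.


alpha_2 = alpha_f*Vf + alpha_m*(1-Vf) = 5.9*0.56 + 74.4*0.44 = 36.0 x 10^-6/K

36.0 x 10^-6/K


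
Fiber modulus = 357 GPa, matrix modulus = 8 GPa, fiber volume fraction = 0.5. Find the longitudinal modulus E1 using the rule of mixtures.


E1 = Ef*Vf + Em*(1-Vf) = 357*0.5 + 8*0.5 = 182.5 GPa

182.5 GPa


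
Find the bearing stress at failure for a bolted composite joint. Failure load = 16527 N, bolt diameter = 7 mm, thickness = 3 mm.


sigma_br = F/(d*h) = 16527/(7*3) = 787.0 MPa

787.0 MPa


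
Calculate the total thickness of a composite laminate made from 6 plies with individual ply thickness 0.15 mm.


h = n * t_ply = 6 * 0.15 = 0.9 mm

0.9 mm


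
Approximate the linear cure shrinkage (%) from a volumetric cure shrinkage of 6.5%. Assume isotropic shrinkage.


Linear shrinkage ≈ vol_shrink/3 = 6.5/3 = 2.167%

2.167%


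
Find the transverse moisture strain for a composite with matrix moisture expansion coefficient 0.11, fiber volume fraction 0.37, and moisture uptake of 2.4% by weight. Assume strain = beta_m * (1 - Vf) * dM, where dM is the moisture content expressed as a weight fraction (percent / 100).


dM = 2.4/100 = 0.024
strain = beta_m * (1-Vf) * dM = 0.11 * 0.63 * 0.024 = 0.0016632

0.0016632


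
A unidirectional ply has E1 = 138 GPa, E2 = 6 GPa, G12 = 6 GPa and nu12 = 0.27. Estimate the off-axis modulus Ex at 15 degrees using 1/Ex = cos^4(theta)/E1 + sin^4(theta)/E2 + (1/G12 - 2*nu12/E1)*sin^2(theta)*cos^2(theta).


cos^4(15) = 0.870513, sin^4(15) = 0.004487, sin^2(15)*cos^2(15) = 0.0625
1/G12 - 2*nu12/E1 = 1/6 - 2*0.27/138 = 0.162754 GPa^-1
1/Ex = 0.870513/138 + 0.004487/6 + 0.162754*0.0625 = 0.017228 GPa^-1
Ex = 58.04 GPa

58.04 GPa


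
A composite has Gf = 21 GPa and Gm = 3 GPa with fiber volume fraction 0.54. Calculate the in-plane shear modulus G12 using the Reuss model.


1/G12 = Vf/Gf + (1-Vf)/Gm = 0.54/21 + 0.46/3
G12 = 5.59 GPa

5.59 GPa


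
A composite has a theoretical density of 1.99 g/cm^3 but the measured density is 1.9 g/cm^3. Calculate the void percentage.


Void% = (rho_theo - rho_actual)/rho_theo * 100 = (1.99 - 1.9)/1.99 * 100 = 4.52%

4.52%


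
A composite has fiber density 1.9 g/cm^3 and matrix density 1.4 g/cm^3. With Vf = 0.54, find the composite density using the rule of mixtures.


rho_c = rho_f*Vf + rho_m*(1-Vf) = 1.9*0.54 + 1.4*0.46 = 1.67 g/cm^3

1.67 g/cm^3


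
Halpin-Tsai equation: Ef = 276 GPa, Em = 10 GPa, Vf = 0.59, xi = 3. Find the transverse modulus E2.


eta = (Ef/Em - 1)/(Ef/Em + xi) = (27.6 - 1)/(27.6 + 3) = 0.8693
E2 = Em*(1+xi*eta*Vf)/(1-eta*Vf) = 52.11 GPa

52.11 GPa


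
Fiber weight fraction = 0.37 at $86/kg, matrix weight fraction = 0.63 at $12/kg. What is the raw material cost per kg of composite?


Cost = cost_f*Wf + cost_m*Wm = 86*0.37 + 12*0.63 = $39.38/kg

$39.38/kg


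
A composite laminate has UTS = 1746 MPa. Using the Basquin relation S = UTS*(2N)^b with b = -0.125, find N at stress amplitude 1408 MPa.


N = 0.5 * (S/UTS)^(1/b) = 0.5 * (1408/1746)^(1/-0.125) = 2.7958 cycles

2.7958 cycles


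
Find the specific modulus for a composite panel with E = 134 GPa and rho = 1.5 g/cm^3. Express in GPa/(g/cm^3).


Specific stiffness = E/rho = 134/1.5 = 89.3 GPa/(g/cm^3)

89.3 GPa/(g/cm^3)


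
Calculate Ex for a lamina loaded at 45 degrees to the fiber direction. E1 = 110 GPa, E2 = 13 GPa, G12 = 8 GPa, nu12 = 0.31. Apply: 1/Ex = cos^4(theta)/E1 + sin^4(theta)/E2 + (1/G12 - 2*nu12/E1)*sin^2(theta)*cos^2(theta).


cos^4(45) = 0.25, sin^4(45) = 0.25, sin^2(45)*cos^2(45) = 0.25
1/G12 - 2*nu12/E1 = 1/8 - 2*0.31/110 = 0.119364 GPa^-1
1/Ex = 0.25/110 + 0.25/13 + 0.119364*0.25 = 0.0513444 GPa^-1
Ex = 19.48 GPa

19.48 GPa


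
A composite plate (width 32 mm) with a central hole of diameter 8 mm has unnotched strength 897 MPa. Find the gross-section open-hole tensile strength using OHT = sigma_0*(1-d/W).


OHT = sigma_0*(1-d/W) = 897*(1-8/32) = 672.8 MPa

672.8 MPa


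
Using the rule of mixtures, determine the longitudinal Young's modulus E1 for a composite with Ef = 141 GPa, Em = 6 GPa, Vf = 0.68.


E1 = Ef*Vf + Em*(1-Vf) = 141*0.68 + 6*0.32 = 97.8 GPa

97.8 GPa


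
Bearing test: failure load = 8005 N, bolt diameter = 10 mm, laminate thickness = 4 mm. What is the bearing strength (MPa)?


sigma_br = F/(d*h) = 8005/(10*4) = 200.1 MPa

200.1 MPa


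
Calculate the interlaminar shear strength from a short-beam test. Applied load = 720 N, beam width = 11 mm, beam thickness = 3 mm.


ILSS = 3F/(4bh) = 3*720/(4*11*3) = 16.36 MPa

16.36 MPa


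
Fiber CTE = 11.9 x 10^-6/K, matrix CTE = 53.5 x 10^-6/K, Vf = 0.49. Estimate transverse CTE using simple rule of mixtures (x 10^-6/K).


alpha_2 = alpha_f*Vf + alpha_m*(1-Vf) = 11.9*0.49 + 53.5*0.51 = 33.1 x 10^-6/K

33.1 x 10^-6/K


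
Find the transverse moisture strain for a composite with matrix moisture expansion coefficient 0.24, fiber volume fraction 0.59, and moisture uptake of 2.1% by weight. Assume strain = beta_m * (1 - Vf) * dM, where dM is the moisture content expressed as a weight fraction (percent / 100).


dM = 2.1/100 = 0.021
strain = beta_m * (1-Vf) * dM = 0.24 * 0.41 * 0.021 = 0.0020664

0.0020664


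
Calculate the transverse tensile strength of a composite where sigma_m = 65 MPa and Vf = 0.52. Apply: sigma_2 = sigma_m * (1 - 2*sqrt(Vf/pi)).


factor = 1 - 2*sqrt(0.52/pi) = 0.1863
sigma_2 = 65 * 0.1863 = 12.11 MPa

12.11 MPa


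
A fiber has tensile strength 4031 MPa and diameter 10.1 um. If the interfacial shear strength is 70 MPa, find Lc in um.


Lc = sigma_f * d / (2 * tau_i) = 4031 * 10.1 / (2 * 70) = 290.8 um

290.8 um


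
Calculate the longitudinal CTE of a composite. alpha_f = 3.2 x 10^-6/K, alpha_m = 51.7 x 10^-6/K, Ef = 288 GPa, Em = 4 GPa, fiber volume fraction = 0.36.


E1 = Ef*Vf + Em*(1-Vf) = 106.24
alpha_1 = (alpha_f*Ef*Vf + alpha_m*Em*(1-Vf))/E1 = 4.37 x 10^-6/K

4.37 x 10^-6/K


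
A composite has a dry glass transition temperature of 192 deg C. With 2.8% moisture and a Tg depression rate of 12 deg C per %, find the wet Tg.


Tg_wet = Tg_dry - k*moisture = 192 - 12*2.8 = 158.4 deg C

158.4 deg C


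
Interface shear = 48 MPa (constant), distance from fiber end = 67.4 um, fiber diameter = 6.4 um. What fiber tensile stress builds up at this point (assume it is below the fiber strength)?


Force balance: sigma_f * (pi*d^2/4) = tau * (pi*d) * x  ->  sigma_f = 4 * tau * x / d
sigma_f = 4 * 48 * 67.4 / 6.4 = 2022.0 MPa

2022.0 MPa


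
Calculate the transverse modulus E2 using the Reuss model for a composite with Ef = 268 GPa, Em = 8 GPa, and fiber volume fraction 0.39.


1/E2 = Vf/Ef + (1-Vf)/Em = 0.39/268 + 0.61/8
E2 = 12.87 GPa

12.87 GPa


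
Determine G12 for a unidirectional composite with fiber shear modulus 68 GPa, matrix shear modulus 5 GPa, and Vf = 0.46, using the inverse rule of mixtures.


1/G12 = Vf/Gf + (1-Vf)/Gm = 0.46/68 + 0.54/5
G12 = 8.71 GPa

8.71 GPa


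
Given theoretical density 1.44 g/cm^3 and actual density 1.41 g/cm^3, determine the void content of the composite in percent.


Void% = (rho_theo - rho_actual)/rho_theo * 100 = (1.44 - 1.41)/1.44 * 100 = 2.08%

2.08%


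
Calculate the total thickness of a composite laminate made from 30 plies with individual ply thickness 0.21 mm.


h = n * t_ply = 30 * 0.21 = 6.3 mm

6.3 mm


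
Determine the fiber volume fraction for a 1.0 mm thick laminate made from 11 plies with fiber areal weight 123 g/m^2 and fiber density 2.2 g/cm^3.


Vf = n * FAW / (rho_f * h * 1000) = 11 * 123 / (2.2 * 1.0 * 1000) = 0.615

0.615


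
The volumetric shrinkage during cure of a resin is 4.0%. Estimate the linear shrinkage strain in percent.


Linear shrinkage ≈ vol_shrink/3 = 4.0/3 = 1.333%

1.333%


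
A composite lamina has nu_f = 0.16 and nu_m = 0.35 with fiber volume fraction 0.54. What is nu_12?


nu_12 = nu_f*Vf + nu_m*(1-Vf) = 0.16*0.54 + 0.35*0.46 = 0.2474

0.2474


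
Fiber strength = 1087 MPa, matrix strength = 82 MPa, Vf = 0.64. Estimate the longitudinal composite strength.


sigma_1 = sigma_f*Vf + sigma_m*(1-Vf) = 1087*0.64 + 82*0.36 = 725.2 MPa

725.2 MPa


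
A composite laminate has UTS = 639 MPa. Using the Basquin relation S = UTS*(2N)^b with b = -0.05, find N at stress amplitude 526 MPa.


N = 0.5 * (S/UTS)^(1/b) = 0.5 * (526/639)^(1/-0.05) = 24.5060 cycles

24.5060 cycles


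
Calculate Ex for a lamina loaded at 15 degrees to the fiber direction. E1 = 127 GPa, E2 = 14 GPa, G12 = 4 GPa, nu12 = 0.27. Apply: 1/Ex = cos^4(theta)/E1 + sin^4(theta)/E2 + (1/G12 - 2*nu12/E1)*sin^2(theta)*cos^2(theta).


cos^4(15) = 0.870513, sin^4(15) = 0.004487, sin^2(15)*cos^2(15) = 0.0625
1/G12 - 2*nu12/E1 = 1/4 - 2*0.27/127 = 0.245748 GPa^-1
1/Ex = 0.870513/127 + 0.004487/14 + 0.245748*0.0625 = 0.0225342 GPa^-1
Ex = 44.38 GPa

44.38 GPa


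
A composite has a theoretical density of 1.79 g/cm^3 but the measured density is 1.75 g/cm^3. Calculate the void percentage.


Void% = (rho_theo - rho_actual)/rho_theo * 100 = (1.79 - 1.75)/1.79 * 100 = 2.23%

2.23%


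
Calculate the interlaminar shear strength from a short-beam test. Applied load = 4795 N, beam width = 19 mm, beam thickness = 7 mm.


ILSS = 3F/(4bh) = 3*4795/(4*19*7) = 27.04 MPa

27.04 MPa


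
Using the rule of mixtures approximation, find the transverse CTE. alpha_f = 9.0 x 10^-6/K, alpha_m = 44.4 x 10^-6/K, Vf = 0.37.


alpha_2 = alpha_f*Vf + alpha_m*(1-Vf) = 9.0*0.37 + 44.4*0.63 = 31.3 x 10^-6/K

31.3 x 10^-6/K


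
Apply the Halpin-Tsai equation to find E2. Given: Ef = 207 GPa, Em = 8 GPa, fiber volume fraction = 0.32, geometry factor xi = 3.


eta = (Ef/Em - 1)/(Ef/Em + xi) = (25.875 - 1)/(25.875 + 3) = 0.8615
E2 = Em*(1+xi*eta*Vf)/(1-eta*Vf) = 20.18 GPa

20.18 GPa


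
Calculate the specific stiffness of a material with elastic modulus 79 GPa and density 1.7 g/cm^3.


Specific stiffness = E/rho = 79/1.7 = 46.5 GPa/(g/cm^3)

46.5 GPa/(g/cm^3)


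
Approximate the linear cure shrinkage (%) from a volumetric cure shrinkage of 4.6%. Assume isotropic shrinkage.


Linear shrinkage ≈ vol_shrink/3 = 4.6/3 = 1.533%

1.533%


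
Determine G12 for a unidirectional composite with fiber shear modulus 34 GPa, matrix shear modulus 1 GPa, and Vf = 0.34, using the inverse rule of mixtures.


1/G12 = Vf/Gf + (1-Vf)/Gm = 0.34/34 + 0.66/1
G12 = 1.49 GPa

1.49 GPa


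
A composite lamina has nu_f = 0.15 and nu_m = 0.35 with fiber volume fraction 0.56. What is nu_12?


nu_12 = nu_f*Vf + nu_m*(1-Vf) = 0.15*0.56 + 0.35*0.44 = 0.238

0.238


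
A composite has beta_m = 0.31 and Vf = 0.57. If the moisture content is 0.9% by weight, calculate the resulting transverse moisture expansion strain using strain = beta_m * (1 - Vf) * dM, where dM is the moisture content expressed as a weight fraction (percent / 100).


dM = 0.9/100 = 0.009
strain = beta_m * (1-Vf) * dM = 0.31 * 0.43 * 0.009 = 0.0011997

0.0011997


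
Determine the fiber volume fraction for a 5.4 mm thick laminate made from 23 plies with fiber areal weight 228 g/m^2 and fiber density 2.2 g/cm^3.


Vf = n * FAW / (rho_f * h * 1000) = 23 * 228 / (2.2 * 5.4 * 1000) = 0.4414

0.4414


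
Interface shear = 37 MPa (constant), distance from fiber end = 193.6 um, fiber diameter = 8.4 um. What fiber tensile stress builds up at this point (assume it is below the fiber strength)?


Force balance: sigma_f * (pi*d^2/4) = tau * (pi*d) * x  ->  sigma_f = 4 * tau * x / d
sigma_f = 4 * 37 * 193.6 / 8.4 = 3411.0 MPa

3411.0 MPa


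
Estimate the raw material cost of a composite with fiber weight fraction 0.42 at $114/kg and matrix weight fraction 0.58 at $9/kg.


Cost = cost_f*Wf + cost_m*Wm = 114*0.42 + 9*0.58 = $53.1/kg

$53.1/kg


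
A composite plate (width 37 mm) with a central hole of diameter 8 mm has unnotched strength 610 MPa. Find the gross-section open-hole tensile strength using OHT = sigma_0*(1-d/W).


OHT = sigma_0*(1-d/W) = 610*(1-8/37) = 478.1 MPa

478.1 MPa


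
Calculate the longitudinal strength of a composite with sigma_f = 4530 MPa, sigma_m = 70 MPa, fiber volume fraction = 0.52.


sigma_1 = sigma_f*Vf + sigma_m*(1-Vf) = 4530*0.52 + 70*0.48 = 2389.2 MPa

2389.2 MPa


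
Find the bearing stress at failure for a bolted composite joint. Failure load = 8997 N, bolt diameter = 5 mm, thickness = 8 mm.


sigma_br = F/(d*h) = 8997/(5*8) = 224.9 MPa

224.9 MPa


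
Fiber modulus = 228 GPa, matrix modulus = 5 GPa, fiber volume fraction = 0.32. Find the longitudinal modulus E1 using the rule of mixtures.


E1 = Ef*Vf + Em*(1-Vf) = 228*0.32 + 5*0.68 = 76.36 GPa

76.36 GPa


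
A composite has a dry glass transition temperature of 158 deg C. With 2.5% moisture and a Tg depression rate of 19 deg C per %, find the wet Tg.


Tg_wet = Tg_dry - k*moisture = 158 - 19*2.5 = 110.5 deg C

110.5 deg C


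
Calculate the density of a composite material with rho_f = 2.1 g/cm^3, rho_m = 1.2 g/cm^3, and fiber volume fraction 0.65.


rho_c = rho_f*Vf + rho_m*(1-Vf) = 2.1*0.65 + 1.2*0.35 = 1.785 g/cm^3

1.785 g/cm^3


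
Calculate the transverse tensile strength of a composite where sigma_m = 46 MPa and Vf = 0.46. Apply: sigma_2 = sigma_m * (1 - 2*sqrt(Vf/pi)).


factor = 1 - 2*sqrt(0.46/pi) = 0.2347
sigma_2 = 46 * 0.2347 = 10.8 MPa

10.8 MPa


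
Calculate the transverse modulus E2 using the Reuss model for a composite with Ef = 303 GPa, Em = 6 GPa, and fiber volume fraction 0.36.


1/E2 = Vf/Ef + (1-Vf)/Em = 0.36/303 + 0.64/6
E2 = 9.27 GPa

9.27 GPa


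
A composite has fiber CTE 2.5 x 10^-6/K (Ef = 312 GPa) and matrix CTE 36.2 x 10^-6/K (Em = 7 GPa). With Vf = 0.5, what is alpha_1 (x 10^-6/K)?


E1 = Ef*Vf + Em*(1-Vf) = 159.5
alpha_1 = (alpha_f*Ef*Vf + alpha_m*Em*(1-Vf))/E1 = 3.24 x 10^-6/K

3.24 x 10^-6/K


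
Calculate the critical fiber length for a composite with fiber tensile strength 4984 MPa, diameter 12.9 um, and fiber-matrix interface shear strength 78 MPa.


Lc = sigma_f * d / (2 * tau_i) = 4984 * 12.9 / (2 * 78) = 412.1 um

412.1 um


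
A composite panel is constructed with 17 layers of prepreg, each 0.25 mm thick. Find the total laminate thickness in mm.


h = n * t_ply = 17 * 0.25 = 4.25 mm

4.25 mm


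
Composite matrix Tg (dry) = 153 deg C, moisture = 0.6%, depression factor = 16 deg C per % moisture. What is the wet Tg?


Tg_wet = Tg_dry - k*moisture = 153 - 16*0.6 = 143.4 deg C

143.4 deg C


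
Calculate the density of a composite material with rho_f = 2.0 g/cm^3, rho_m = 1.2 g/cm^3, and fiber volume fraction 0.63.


rho_c = rho_f*Vf + rho_m*(1-Vf) = 2.0*0.63 + 1.2*0.37 = 1.704 g/cm^3

1.704 g/cm^3


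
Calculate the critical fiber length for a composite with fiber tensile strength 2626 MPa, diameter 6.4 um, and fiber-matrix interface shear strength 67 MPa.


Lc = sigma_f * d / (2 * tau_i) = 2626 * 6.4 / (2 * 67) = 125.4 um

125.4 um


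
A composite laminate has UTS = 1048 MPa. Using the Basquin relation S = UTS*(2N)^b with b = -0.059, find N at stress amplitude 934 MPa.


N = 0.5 * (S/UTS)^(1/b) = 0.5 * (934/1048)^(1/-0.059) = 3.5210 cycles

3.5210 cycles


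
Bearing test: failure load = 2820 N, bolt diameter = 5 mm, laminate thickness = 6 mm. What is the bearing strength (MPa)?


sigma_br = F/(d*h) = 2820/(5*6) = 94.0 MPa

94.0 MPa


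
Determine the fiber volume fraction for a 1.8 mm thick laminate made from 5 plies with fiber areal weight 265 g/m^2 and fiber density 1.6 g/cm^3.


Vf = n * FAW / (rho_f * h * 1000) = 5 * 265 / (1.6 * 1.8 * 1000) = 0.4601

0.4601


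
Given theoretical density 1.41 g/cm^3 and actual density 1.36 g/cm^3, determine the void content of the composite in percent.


Void% = (rho_theo - rho_actual)/rho_theo * 100 = (1.41 - 1.36)/1.41 * 100 = 3.55%

3.55%


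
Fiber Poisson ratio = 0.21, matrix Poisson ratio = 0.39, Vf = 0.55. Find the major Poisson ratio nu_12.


nu_12 = nu_f*Vf + nu_m*(1-Vf) = 0.21*0.55 + 0.39*0.45 = 0.291

0.291


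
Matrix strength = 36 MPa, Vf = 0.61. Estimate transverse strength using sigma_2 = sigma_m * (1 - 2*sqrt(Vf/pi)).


factor = 1 - 2*sqrt(0.61/pi) = 0.1187
sigma_2 = 36 * 0.1187 = 4.27 MPa

4.27 MPa


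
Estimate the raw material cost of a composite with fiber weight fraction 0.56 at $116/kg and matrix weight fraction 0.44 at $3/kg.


Cost = cost_f*Wf + cost_m*Wm = 116*0.56 + 3*0.44 = $66.28/kg

$66.28/kg


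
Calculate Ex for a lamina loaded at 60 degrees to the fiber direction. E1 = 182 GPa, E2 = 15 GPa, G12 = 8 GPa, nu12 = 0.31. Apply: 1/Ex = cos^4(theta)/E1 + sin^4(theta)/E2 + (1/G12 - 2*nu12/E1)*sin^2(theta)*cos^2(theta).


cos^4(60) = 0.0625, sin^4(60) = 0.5625, sin^2(60)*cos^2(60) = 0.1875
1/G12 - 2*nu12/E1 = 1/8 - 2*0.31/182 = 0.121593 GPa^-1
1/Ex = 0.0625/182 + 0.5625/15 + 0.121593*0.1875 = 0.0606422 GPa^-1
Ex = 16.49 GPa

16.49 GPa


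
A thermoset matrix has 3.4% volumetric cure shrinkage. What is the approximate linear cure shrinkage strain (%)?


Linear shrinkage ≈ vol_shrink/3 = 3.4/3 = 1.133%

1.133%


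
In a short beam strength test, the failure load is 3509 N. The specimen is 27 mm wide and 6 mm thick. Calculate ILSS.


ILSS = 3F/(4bh) = 3*3509/(4*27*6) = 16.25 MPa

16.25 MPa


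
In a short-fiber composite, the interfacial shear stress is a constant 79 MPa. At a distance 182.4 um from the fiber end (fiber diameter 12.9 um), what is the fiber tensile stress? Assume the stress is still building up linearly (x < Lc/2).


Force balance: sigma_f * (pi*d^2/4) = tau * (pi*d) * x  ->  sigma_f = 4 * tau * x / d
sigma_f = 4 * 79 * 182.4 / 12.9 = 4468.1 MPa

4468.1 MPa


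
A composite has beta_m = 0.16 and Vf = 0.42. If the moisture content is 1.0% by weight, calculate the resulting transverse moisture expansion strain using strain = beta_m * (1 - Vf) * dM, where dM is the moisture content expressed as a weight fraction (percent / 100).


dM = 1.0/100 = 0.01
strain = beta_m * (1-Vf) * dM = 0.16 * 0.58 * 0.01 = 0.000928

0.000928


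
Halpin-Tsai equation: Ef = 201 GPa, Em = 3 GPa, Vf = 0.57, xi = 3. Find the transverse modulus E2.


eta = (Ef/Em - 1)/(Ef/Em + xi) = (67.0 - 1)/(67.0 + 3) = 0.9429
E2 = Em*(1+xi*eta*Vf)/(1-eta*Vf) = 16.94 GPa

16.94 GPa


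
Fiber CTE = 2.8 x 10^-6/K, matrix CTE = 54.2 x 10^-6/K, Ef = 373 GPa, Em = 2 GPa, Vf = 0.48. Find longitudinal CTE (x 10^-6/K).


E1 = Ef*Vf + Em*(1-Vf) = 180.08
alpha_1 = (alpha_f*Ef*Vf + alpha_m*Em*(1-Vf))/E1 = 3.1 x 10^-6/K

3.1 x 10^-6/K


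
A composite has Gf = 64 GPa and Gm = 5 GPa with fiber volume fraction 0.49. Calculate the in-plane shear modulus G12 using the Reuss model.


1/G12 = Vf/Gf + (1-Vf)/Gm = 0.49/64 + 0.51/5
G12 = 9.12 GPa

9.12 GPa


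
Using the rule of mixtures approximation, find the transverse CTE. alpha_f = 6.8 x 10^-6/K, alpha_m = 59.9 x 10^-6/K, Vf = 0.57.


alpha_2 = alpha_f*Vf + alpha_m*(1-Vf) = 6.8*0.57 + 59.9*0.43 = 29.6 x 10^-6/K

29.6 x 10^-6/K


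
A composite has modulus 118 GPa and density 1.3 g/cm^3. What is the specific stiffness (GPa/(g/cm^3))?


Specific stiffness = E/rho = 118/1.3 = 90.8 GPa/(g/cm^3)

90.8 GPa/(g/cm^3)


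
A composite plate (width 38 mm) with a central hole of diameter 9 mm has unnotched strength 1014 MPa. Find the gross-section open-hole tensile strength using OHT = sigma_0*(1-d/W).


OHT = sigma_0*(1-d/W) = 1014*(1-9/38) = 773.8 MPa

773.8 MPa


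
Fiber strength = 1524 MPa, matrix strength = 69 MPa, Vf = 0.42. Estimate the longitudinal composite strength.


sigma_1 = sigma_f*Vf + sigma_m*(1-Vf) = 1524*0.42 + 69*0.58 = 680.1 MPa

680.1 MPa


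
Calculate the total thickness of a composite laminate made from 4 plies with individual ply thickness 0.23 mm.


h = n * t_ply = 4 * 0.23 = 0.92 mm

0.92 mm


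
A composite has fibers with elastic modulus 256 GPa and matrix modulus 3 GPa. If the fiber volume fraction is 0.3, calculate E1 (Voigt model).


E1 = Ef*Vf + Em*(1-Vf) = 256*0.3 + 3*0.7 = 78.9 GPa

78.9 GPa


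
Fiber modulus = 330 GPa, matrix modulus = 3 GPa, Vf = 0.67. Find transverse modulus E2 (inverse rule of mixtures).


1/E2 = Vf/Ef + (1-Vf)/Em = 0.67/330 + 0.33/3
E2 = 8.93 GPa

8.93 GPa


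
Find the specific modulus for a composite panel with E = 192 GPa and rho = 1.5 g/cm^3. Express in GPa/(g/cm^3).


Specific stiffness = E/rho = 192/1.5 = 128.0 GPa/(g/cm^3)

128.0 GPa/(g/cm^3)


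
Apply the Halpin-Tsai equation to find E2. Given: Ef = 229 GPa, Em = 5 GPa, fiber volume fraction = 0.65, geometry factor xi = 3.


eta = (Ef/Em - 1)/(Ef/Em + xi) = (45.8 - 1)/(45.8 + 3) = 0.918
E2 = Em*(1+xi*eta*Vf)/(1-eta*Vf) = 34.59 GPa

34.59 GPa


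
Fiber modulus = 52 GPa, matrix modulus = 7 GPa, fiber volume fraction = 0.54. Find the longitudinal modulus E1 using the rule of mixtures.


E1 = Ef*Vf + Em*(1-Vf) = 52*0.54 + 7*0.46 = 31.3 GPa

31.3 GPa


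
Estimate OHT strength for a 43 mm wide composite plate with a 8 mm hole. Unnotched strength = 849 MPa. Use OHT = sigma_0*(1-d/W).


OHT = sigma_0*(1-d/W) = 849*(1-8/43) = 691.0 MPa

691.0 MPa


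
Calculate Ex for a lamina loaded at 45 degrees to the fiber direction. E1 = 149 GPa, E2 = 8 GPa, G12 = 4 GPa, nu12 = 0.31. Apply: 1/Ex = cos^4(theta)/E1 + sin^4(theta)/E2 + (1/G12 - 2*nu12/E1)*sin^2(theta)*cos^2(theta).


cos^4(45) = 0.25, sin^4(45) = 0.25, sin^2(45)*cos^2(45) = 0.25
1/G12 - 2*nu12/E1 = 1/4 - 2*0.31/149 = 0.245839 GPa^-1
1/Ex = 0.25/149 + 0.25/8 + 0.245839*0.25 = 0.0943876 GPa^-1
Ex = 10.59 GPa

10.59 GPa


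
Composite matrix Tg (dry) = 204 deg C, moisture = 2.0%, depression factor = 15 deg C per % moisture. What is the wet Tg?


Tg_wet = Tg_dry - k*moisture = 204 - 15*2.0 = 174.0 deg C

174.0 deg C


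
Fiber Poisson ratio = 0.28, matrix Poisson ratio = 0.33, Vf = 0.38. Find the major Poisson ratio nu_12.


nu_12 = nu_f*Vf + nu_m*(1-Vf) = 0.28*0.38 + 0.33*0.62 = 0.311

0.311


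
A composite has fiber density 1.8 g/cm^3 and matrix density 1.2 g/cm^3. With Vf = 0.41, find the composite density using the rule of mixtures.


rho_c = rho_f*Vf + rho_m*(1-Vf) = 1.8*0.41 + 1.2*0.59 = 1.446 g/cm^3

1.446 g/cm^3


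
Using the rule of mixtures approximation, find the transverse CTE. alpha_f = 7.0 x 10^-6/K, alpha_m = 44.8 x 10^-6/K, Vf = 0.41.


alpha_2 = alpha_f*Vf + alpha_m*(1-Vf) = 7.0*0.41 + 44.8*0.59 = 29.3 x 10^-6/K

29.3 x 10^-6/K


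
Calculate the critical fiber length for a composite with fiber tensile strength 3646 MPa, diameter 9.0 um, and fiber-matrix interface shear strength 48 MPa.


Lc = sigma_f * d / (2 * tau_i) = 3646 * 9.0 / (2 * 48) = 341.8 um

341.8 um


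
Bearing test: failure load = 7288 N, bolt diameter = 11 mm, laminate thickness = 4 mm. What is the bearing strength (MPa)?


sigma_br = F/(d*h) = 7288/(11*4) = 165.6 MPa

165.6 MPa


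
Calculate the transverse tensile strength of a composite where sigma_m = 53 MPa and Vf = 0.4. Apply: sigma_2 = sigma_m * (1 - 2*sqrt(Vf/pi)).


factor = 1 - 2*sqrt(0.4/pi) = 0.2864
sigma_2 = 53 * 0.2864 = 15.18 MPa

15.18 MPa


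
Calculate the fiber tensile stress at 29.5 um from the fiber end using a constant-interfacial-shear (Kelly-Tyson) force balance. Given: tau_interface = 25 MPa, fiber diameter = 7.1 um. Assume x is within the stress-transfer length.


Force balance: sigma_f * (pi*d^2/4) = tau * (pi*d) * x  ->  sigma_f = 4 * tau * x / d
sigma_f = 4 * 25 * 29.5 / 7.1 = 415.5 MPa

415.5 MPa


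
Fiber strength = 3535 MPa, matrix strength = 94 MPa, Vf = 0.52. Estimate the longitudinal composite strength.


sigma_1 = sigma_f*Vf + sigma_m*(1-Vf) = 3535*0.52 + 94*0.48 = 1883.3 MPa

1883.3 MPa


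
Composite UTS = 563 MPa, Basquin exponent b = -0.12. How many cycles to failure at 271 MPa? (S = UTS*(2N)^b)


N = 0.5 * (S/UTS)^(1/b) = 0.5 * (271/563)^(1/-0.12) = 221.3753 cycles

221.3753 cycles


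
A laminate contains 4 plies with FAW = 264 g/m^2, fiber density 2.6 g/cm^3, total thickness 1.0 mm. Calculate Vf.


Vf = n * FAW / (rho_f * h * 1000) = 4 * 264 / (2.6 * 1.0 * 1000) = 0.4062

0.4062


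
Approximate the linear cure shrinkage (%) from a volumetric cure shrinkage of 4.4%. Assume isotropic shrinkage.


Linear shrinkage ≈ vol_shrink/3 = 4.4/3 = 1.467%

1.467%


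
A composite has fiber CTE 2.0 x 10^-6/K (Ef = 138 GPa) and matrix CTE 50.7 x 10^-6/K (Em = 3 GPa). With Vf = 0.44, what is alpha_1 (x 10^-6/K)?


E1 = Ef*Vf + Em*(1-Vf) = 62.4
alpha_1 = (alpha_f*Ef*Vf + alpha_m*Em*(1-Vf))/E1 = 3.31 x 10^-6/K

3.31 x 10^-6/K


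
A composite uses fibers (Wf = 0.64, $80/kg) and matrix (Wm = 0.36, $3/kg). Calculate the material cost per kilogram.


Cost = cost_f*Wf + cost_m*Wm = 80*0.64 + 3*0.36 = $52.28/kg

$52.28/kg


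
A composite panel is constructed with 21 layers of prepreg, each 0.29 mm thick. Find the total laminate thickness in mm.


h = n * t_ply = 21 * 0.29 = 6.09 mm

6.09 mm


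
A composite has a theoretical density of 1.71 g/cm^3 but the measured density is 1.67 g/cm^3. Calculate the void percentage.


Void% = (rho_theo - rho_actual)/rho_theo * 100 = (1.71 - 1.67)/1.71 * 100 = 2.34%

2.34%


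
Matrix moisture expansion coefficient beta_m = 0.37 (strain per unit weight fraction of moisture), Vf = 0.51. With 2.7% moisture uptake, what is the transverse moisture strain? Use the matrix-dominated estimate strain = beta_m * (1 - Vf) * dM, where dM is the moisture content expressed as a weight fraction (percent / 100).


dM = 2.7/100 = 0.027
strain = beta_m * (1-Vf) * dM = 0.37 * 0.49 * 0.027 = 0.0048951

0.0048951


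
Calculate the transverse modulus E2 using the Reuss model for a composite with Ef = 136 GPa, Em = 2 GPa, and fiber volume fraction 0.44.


1/E2 = Vf/Ef + (1-Vf)/Em = 0.44/136 + 0.56/2
E2 = 3.53 GPa

3.53 GPa


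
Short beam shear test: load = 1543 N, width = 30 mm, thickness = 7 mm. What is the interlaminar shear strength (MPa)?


ILSS = 3F/(4bh) = 3*1543/(4*30*7) = 5.51 MPa

5.51 MPa


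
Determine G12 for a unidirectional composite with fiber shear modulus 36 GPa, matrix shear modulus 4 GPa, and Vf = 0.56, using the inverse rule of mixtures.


1/G12 = Vf/Gf + (1-Vf)/Gm = 0.56/36 + 0.44/4
G12 = 7.96 GPa

7.96 GPa


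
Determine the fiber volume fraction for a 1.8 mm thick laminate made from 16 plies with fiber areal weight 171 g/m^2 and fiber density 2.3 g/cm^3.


Vf = n * FAW / (rho_f * h * 1000) = 16 * 171 / (2.3 * 1.8 * 1000) = 0.6609

0.6609


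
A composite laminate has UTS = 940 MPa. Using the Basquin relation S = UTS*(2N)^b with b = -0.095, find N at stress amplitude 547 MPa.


N = 0.5 * (S/UTS)^(1/b) = 0.5 * (547/940)^(1/-0.095) = 149.3253 cycles

149.3253 cycles


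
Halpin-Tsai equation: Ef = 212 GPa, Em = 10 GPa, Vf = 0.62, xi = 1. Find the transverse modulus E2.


eta = (Ef/Em - 1)/(Ef/Em + xi) = (21.2 - 1)/(21.2 + 1) = 0.9099
E2 = Em*(1+xi*eta*Vf)/(1-eta*Vf) = 35.89 GPa

35.89 GPa


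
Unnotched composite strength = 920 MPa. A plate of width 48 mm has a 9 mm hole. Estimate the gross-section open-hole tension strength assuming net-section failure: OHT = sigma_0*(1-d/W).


OHT = sigma_0*(1-d/W) = 920*(1-9/48) = 747.5 MPa

747.5 MPa


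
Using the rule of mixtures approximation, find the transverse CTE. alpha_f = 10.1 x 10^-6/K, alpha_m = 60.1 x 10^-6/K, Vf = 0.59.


alpha_2 = alpha_f*Vf + alpha_m*(1-Vf) = 10.1*0.59 + 60.1*0.41 = 30.6 x 10^-6/K

30.6 x 10^-6/K


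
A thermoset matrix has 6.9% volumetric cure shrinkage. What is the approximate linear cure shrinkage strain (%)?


Linear shrinkage ≈ vol_shrink/3 = 6.9/3 = 2.3%

2.3%


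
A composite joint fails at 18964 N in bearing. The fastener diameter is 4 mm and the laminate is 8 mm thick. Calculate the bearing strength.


sigma_br = F/(d*h) = 18964/(4*8) = 592.6 MPa

592.6 MPa
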